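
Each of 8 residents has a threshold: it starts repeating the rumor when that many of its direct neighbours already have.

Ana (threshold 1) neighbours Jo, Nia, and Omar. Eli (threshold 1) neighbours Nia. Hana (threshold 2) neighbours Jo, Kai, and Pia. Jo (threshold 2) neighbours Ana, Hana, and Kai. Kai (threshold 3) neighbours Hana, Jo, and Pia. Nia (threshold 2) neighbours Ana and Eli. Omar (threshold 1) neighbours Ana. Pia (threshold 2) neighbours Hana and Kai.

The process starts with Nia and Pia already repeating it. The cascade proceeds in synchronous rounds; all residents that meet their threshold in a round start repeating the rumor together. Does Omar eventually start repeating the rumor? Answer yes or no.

Round 1 — Nia, Pia start repeating the rumor (initial).
Round 2 — checking thresholds:
  Ana: 1 of 3 neighbours ≥ 1, starts repeating the rumor.
  Eli: 1 of 1 neighbours ≥ 1, starts repeating the rumor.
  Hana: 1 of 3 neighbours < 2, below threshold.
  Kai: 1 of 3 neighbours < 3, below threshold.
Round 3 — checking thresholds:
  Hana: 1 of 3 neighbours < 2, below threshold.
  Jo: 1 of 3 neighbours < 2, below threshold.
  Kai: 1 of 3 neighbours < 3, below threshold.
  Omar: 1 of 1 neighbours ≥ 1, starts repeating the rumor.
Round 4 — no new spreads; cascade stops.

yes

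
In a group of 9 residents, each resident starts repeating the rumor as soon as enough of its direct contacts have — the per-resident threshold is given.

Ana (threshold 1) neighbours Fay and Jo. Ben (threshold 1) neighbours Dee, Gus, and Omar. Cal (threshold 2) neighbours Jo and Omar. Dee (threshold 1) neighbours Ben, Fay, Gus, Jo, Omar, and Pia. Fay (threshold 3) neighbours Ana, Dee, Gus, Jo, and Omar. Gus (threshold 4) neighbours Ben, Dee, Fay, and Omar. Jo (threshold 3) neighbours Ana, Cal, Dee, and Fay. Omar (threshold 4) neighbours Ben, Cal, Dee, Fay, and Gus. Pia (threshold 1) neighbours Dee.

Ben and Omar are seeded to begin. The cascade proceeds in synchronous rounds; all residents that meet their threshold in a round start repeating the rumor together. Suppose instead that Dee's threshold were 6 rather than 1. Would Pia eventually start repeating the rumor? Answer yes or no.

no

With Dee's threshold at 6:
Round 1 — Ben, Omar start repeating the rumor (initial).
Round 2 — no new spreads; cascade stops.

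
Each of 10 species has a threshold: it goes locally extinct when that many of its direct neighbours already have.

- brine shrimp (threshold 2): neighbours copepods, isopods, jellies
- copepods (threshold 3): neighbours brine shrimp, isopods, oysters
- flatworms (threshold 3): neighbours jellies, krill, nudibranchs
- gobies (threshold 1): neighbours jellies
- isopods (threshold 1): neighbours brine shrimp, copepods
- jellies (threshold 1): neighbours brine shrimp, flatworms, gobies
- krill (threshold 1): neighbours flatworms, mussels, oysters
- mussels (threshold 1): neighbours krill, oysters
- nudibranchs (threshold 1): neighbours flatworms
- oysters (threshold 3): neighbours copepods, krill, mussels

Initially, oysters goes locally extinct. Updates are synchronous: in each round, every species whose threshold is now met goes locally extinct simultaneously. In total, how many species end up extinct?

3

Round 1 — oysters goes locally extinct (initial).
Round 2 — checking thresholds:
  copepods: 1 of 3 neighbours < 3, holds.
  krill: 1 of 3 neighbours ≥ 1, goes locally extinct.
  mussels: 1 of 2 neighbours ≥ 1, goes locally extinct.
Round 3 — no new extinctions; cascade stops.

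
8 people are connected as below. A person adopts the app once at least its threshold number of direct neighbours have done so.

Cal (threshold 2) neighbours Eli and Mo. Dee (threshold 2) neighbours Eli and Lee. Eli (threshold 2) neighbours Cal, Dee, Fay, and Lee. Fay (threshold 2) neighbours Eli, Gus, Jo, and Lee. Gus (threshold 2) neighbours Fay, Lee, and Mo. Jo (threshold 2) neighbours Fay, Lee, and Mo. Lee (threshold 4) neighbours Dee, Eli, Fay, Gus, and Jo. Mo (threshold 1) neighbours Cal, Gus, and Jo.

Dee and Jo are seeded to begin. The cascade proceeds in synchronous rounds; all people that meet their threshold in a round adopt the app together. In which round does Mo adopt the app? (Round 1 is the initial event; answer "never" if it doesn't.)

Round 1 — Dee, Jo adopt the app (initial).
Round 2 — checking thresholds:
  Eli: 1 of 4 neighbours < 2, holds.
  Fay: 1 of 4 neighbours < 2, holds.
  Lee: 2 of 5 neighbours < 4, holds.
  Mo: 1 of 3 neighbours ≥ 1, adopts the app.
Round 3 — no new adoptions; cascade stops.

2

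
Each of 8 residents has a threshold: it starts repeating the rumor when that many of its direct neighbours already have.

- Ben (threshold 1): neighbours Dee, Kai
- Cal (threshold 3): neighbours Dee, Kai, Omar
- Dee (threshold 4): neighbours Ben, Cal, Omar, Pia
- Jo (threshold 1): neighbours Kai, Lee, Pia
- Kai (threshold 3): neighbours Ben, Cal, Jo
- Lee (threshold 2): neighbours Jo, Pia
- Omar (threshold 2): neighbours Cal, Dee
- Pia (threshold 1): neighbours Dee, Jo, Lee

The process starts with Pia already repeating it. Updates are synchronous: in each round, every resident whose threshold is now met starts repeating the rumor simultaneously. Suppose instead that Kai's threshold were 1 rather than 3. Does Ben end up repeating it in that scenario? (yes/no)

With Kai's threshold at 1:
Round 1 — Pia starts repeating the rumor (initial).
Round 2 — checking thresholds:
  Dee: 1 of 4 neighbours < 4, not yet.
  Jo: 1 of 3 neighbours ≥ 1, starts repeating the rumor.
  Lee: 1 of 2 neighbours < 2, not yet.
Round 3 — checking thresholds:
  Dee: 1 of 4 neighbours < 4, not yet.
  Kai: 1 of 3 neighbours ≥ 1, starts repeating the rumor.
  Lee: 2 of 2 neighbours ≥ 2, starts repeating the rumor.
Round 4 — checking thresholds:
  Ben: 1 of 2 neighbours ≥ 1, starts repeating the rumor.
  Cal: 1 of 3 neighbours < 3, not yet.
  Dee: 1 of 4 neighbours < 4, not yet.
Round 5 — no new spreads; cascade stops.

yes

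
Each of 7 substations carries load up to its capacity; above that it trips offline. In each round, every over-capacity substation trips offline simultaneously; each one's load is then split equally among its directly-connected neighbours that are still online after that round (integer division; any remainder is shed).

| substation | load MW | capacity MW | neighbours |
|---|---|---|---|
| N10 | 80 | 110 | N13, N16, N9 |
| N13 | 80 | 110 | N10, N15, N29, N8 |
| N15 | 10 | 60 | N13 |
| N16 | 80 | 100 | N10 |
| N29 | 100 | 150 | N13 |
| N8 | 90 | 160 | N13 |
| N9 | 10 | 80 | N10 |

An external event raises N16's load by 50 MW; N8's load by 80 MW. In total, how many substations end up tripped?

7

Round 1 — N16 at 130 > 100; N8 at 170 > 160. N16, N8 trip offline.
  N16 sheds 130 MW to N10: 130 each.
    N10: 80+130 = 210 > 110
  N8 sheds 170 MW to N13: 170 each.
    N13: 80+170 = 250 > 110
Round 2 — N10, N13 trip offline.
  N10 sheds 210 MW to N9: 210 each.
    N9: 10+210 = 220 > 80
  N13 sheds 250 MW to N15, N29: 125 each.
    N15: 10+125 = 135 > 60
    N29: 100+125 = 225 > 150
Round 3 — N15, N29, N9 trip offline.
  N15 sheds 135 MW: no online neighbours, lost.
  N29 sheds 225 MW: no online neighbours, lost.
  N9 sheds 220 MW: no online neighbours, lost.
No further trips.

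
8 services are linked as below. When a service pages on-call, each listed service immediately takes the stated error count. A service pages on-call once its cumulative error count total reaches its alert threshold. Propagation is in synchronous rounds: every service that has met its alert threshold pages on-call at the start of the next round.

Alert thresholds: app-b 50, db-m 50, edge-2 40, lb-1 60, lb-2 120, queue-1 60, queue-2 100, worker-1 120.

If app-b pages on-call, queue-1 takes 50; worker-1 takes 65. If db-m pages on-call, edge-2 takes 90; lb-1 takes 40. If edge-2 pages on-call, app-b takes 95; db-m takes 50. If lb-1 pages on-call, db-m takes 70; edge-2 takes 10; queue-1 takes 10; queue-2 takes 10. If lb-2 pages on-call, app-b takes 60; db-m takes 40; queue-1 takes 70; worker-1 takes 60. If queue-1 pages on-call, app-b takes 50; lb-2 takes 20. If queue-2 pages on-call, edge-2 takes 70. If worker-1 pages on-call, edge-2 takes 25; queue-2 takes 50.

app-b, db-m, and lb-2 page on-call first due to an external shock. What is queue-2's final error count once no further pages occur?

Round 1 — app-b, db-m, lb-2 page on-call (initial).
  edge-2: +90 → 90 ≥ 40
  lb-1: +40 → 40 < 60
  queue-1: +50+70 → 120 ≥ 60
  worker-1: +65+60 → 125 ≥ 120
Round 2 — edge-2, queue-1, worker-1 page on-call.
  queue-2: +50 → 50 < 100
No further pages.

50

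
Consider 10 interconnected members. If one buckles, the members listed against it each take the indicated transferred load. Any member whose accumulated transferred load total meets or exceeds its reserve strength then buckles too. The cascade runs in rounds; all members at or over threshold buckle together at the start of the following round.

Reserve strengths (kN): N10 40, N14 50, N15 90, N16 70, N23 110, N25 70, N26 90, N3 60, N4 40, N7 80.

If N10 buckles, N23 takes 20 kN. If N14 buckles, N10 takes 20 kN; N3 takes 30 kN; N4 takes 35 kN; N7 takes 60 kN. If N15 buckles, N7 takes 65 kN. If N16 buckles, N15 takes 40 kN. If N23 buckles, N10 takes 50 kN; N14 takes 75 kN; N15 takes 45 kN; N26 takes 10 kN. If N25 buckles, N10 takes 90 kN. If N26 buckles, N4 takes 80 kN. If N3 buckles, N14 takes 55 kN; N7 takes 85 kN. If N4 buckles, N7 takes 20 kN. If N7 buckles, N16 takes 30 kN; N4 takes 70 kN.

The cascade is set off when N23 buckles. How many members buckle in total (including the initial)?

Round 1 — N23 buckles (initial).
  N10: +50 → 50 ≥ 40
  N14: +75 → 75 ≥ 50
  N15: +45 → 45 < 90
  N26: +10 → 10 < 90
Round 2 — N10, N14 buckle.
  N3: +30 → 30 < 60
  N4: +35 → 35 < 40
  N7: +60 → 60 < 80
No further bucklings.

3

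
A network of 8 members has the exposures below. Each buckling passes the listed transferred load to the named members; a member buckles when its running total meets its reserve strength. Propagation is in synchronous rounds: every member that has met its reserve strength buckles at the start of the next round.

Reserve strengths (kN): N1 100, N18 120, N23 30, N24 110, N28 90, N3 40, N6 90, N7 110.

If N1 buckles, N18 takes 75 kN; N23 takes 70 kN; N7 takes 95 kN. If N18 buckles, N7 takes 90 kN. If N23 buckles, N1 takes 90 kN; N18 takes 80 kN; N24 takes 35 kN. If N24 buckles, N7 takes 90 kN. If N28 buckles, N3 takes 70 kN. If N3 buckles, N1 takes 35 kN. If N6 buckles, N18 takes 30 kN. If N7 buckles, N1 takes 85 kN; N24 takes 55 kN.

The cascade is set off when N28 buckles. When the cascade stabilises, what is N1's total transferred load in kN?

Round 1 — N28 buckles (initial).
  N3: +70 → 70 ≥ 40
Round 2 — N3 buckles.
  N1: +35 → 35 < 100
No further bucklings.

35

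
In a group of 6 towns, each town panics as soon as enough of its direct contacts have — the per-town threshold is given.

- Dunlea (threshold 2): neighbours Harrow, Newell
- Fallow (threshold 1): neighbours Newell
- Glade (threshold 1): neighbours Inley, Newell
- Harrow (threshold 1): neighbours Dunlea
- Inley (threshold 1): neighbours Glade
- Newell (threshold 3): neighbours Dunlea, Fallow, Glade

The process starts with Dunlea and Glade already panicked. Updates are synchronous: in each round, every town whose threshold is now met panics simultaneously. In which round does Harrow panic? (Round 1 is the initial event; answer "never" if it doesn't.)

2

Round 1 — Dunlea, Glade panic (initial).
Round 2 — checking thresholds:
  Harrow: 1 of 1 neighbours ≥ 1, panics.
  Inley: 1 of 1 neighbours ≥ 1, panics.
  Newell: 2 of 3 neighbours < 3, holds.
Round 3 — no new panics; cascade stops.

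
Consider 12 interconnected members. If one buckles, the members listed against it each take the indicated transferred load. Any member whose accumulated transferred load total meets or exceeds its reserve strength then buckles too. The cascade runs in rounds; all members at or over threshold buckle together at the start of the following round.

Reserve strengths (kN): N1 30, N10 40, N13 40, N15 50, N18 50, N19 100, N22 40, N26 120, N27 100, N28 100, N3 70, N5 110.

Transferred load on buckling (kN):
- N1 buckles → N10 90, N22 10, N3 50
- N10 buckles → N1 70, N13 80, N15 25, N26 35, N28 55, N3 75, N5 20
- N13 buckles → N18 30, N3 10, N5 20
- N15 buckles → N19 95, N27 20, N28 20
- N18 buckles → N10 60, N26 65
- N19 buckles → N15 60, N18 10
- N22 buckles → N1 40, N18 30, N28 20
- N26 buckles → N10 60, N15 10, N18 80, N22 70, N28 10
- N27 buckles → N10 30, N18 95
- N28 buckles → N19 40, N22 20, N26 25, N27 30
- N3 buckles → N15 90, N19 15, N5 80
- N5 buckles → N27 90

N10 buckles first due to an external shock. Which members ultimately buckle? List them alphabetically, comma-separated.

Round 1 — N10 buckles (initial).
  N1: +70 → 70 ≥ 30
  N13: +80 → 80 ≥ 40
  N15: +25 → 25 < 50
  N26: +35 → 35 < 120
  N28: +55 → 55 < 100
  N3: +75 → 75 ≥ 70
  N5: +20 → 20 < 110
Round 2 — N1, N13, N3 buckle.
  N15: +90 → 115 ≥ 50
  N18: +30 → 30 < 50
  N19: +15 → 15 < 100
  N22: +10 → 10 < 40
  N5: +20+80 → 120 ≥ 110
Round 3 — N15, N5 buckle.
  N19: +95 → 110 ≥ 100
  N27: +20+90 → 110 ≥ 100
  N28: +20 → 75 < 100
Round 4 — N19, N27 buckle.
  N18: +10+95 → 135 ≥ 50
Round 5 — N18 buckles.
  N26: +65 → 100 < 120
No further bucklings.

N1, N10, N13, N15, N18, N19, N27, N3, N5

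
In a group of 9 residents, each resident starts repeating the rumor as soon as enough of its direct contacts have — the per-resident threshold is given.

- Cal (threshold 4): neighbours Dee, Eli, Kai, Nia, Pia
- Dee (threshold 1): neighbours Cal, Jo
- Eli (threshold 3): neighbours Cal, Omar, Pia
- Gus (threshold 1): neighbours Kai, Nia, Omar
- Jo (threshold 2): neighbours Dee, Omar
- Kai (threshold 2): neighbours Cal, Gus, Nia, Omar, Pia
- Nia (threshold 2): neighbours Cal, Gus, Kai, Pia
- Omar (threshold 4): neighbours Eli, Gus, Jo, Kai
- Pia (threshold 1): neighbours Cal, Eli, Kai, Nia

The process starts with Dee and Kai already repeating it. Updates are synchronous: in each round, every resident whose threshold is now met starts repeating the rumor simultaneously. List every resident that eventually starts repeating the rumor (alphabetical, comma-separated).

Cal, Dee, Gus, Kai, Nia, Pia

Round 1 — Dee, Kai start repeating the rumor (initial).
Round 2 — checking thresholds:
  Cal: 2 of 5 neighbours < 4, holds.
  Gus: 1 of 3 neighbours ≥ 1, starts repeating the rumor.
  Jo: 1 of 2 neighbours < 2, holds.
  Nia: 1 of 4 neighbours < 2, holds.
  Omar: 1 of 4 neighbours < 4, holds.
  Pia: 1 of 4 neighbours ≥ 1, starts repeating the rumor.
Round 3 — checking thresholds:
  Cal: 3 of 5 neighbours < 4, holds.
  Eli: 1 of 3 neighbours < 3, holds.
  Jo: 1 of 2 neighbours < 2, holds.
  Nia: 3 of 4 neighbours ≥ 2, starts repeating the rumor.
  Omar: 2 of 4 neighbours < 4, holds.
Round 4 — checking thresholds:
  Cal: 4 of 5 neighbours ≥ 4, starts repeating the rumor.
  Eli: 1 of 3 neighbours < 3, holds.
  Jo: 1 of 2 neighbours < 2, holds.
  Omar: 2 of 4 neighbours < 4, holds.
Round 5 — no new spreads; cascade stops.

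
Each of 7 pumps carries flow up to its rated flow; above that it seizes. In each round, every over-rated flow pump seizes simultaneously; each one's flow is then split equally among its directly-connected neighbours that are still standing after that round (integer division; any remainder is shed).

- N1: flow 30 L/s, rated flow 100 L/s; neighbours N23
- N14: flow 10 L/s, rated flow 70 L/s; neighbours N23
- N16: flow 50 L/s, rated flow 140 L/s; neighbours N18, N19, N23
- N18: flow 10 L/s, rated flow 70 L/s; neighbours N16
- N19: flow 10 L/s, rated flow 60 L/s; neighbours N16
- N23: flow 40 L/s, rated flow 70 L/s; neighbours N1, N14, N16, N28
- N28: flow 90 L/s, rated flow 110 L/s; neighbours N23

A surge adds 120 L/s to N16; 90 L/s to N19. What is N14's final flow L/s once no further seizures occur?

Round 1 — N16 at 170 > 140; N19 at 100 > 60. N16, N19 seize.
  N16 sheds 170 L/s to N18, N23: 85 each.
    N18: 10+85 = 95 > 70
    N23: 40+85 = 125 > 70
  N19 sheds 100 L/s: no online neighbours, lost.
Round 2 — N18, N23 seize.
  N18 sheds 95 L/s: no online neighbours, lost.
  N23 sheds 125 L/s to N1, N14, N28: 41 each (2 lost).
    N1: 30+41 = 71 ≤ 100
    N14: 10+41 = 51 ≤ 70
    N28: 90+41 = 131 > 110
Round 3 — N28 seizes.
  N28 sheds 131 L/s: no online neighbours, lost.
No further seizures.

51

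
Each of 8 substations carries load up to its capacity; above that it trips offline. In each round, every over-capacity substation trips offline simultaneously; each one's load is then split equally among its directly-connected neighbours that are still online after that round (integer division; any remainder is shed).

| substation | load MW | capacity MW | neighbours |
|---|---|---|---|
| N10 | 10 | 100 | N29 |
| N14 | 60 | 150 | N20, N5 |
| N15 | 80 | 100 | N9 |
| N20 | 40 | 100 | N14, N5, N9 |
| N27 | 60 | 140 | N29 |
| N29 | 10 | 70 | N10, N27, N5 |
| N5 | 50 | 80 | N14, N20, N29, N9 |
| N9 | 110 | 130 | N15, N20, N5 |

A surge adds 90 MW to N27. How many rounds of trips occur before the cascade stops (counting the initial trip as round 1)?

6

Round 1 — N27 at 150 > 140. N27 trips offline.
  N27 sheds 150 MW to N29: 150 each.
    N29: 10+150 = 160 > 70
Round 2 — N29 trips offline.
  N29 sheds 160 MW to N10, N5: 80 each.
    N10: 10+80 = 90 ≤ 100
    N5: 50+80 = 130 > 80
Round 3 — N5 trips offline.
  N5 sheds 130 MW to N14, N20, N9: 43 each (1 lost).
    N14: 60+43 = 103 ≤ 150
    N20: 40+43 = 83 ≤ 100
    N9: 110+43 = 153 > 130
Round 4 — N9 trips offline.
  N9 sheds 153 MW to N15, N20: 76 each (1 lost).
    N15: 80+76 = 156 > 100
    N20: 83+76 = 159 > 100
Round 5 — N15, N20 trip offline.
  N15 sheds 156 MW: no online neighbours, lost.
  N20 sheds 159 MW to N14: 159 each.
    N14: 103+159 = 262 > 150
Round 6 — N14 trips offline.
  N14 sheds 262 MW: no online neighbours, lost.
No further trips.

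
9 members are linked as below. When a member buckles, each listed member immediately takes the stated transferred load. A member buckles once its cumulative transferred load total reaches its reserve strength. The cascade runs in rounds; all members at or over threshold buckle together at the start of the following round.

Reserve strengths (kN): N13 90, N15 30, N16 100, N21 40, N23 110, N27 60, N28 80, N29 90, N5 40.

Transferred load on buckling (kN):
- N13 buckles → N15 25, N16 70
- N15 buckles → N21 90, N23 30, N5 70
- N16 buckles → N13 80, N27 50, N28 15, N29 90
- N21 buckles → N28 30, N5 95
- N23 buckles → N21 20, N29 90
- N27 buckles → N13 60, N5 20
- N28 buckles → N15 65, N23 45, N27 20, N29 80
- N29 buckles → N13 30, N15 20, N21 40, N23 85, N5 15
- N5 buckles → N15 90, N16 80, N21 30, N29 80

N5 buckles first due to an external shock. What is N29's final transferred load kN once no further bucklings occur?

Round 1 — N5 buckles (initial).
  N15: +90 → 90 ≥ 30
  N16: +80 → 80 < 100
  N21: +30 → 30 < 40
  N29: +80 → 80 < 90
Round 2 — N15 buckles.
  N21: +90 → 120 ≥ 40
  N23: +30 → 30 < 110
Round 3 — N21 buckles.
  N28: +30 → 30 < 80
No further bucklings.

80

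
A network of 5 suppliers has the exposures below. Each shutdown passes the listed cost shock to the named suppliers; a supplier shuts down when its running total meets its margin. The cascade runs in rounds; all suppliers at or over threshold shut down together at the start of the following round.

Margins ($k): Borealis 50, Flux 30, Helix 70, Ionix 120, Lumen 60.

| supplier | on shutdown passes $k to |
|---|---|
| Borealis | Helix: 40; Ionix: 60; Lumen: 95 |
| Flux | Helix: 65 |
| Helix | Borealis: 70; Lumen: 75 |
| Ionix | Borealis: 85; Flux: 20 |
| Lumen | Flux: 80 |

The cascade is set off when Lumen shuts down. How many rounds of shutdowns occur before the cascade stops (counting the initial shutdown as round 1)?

2

Round 1 — Lumen shuts down (initial).
  Flux: +80 → 80 ≥ 30
Round 2 — Flux shuts down.
  Helix: +65 → 65 < 70
No further shutdowns.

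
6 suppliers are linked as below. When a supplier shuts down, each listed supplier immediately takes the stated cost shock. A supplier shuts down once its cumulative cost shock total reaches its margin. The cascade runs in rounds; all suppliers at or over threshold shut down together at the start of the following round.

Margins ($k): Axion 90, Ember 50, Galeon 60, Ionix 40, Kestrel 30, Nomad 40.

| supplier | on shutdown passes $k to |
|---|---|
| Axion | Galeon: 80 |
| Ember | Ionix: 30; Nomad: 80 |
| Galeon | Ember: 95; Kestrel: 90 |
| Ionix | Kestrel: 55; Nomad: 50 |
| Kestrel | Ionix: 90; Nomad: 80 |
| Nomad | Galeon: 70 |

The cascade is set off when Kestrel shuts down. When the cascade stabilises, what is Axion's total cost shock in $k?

Round 1 — Kestrel shuts down (initial).
  Ionix: +90 → 90 ≥ 40
  Nomad: +80 → 80 ≥ 40
Round 2 — Ionix, Nomad shut down.
  Galeon: +70 → 70 ≥ 60
Round 3 — Galeon shuts down.
  Ember: +95 → 95 ≥ 50
Round 4 — Ember shuts down.
No further shutdowns.

0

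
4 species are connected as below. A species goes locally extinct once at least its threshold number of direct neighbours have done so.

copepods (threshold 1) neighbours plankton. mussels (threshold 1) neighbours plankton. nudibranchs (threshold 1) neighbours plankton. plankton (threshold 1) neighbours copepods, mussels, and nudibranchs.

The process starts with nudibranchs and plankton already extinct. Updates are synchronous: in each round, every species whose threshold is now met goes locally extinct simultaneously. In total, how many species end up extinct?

4

Round 1 — nudibranchs, plankton go locally extinct (initial).
Round 2 — checking thresholds:
  copepods: 1 of 1 neighbours ≥ 1, goes locally extinct.
  mussels: 1 of 1 neighbours ≥ 1, goes locally extinct.
Round 3 — no new extinctions; cascade stops.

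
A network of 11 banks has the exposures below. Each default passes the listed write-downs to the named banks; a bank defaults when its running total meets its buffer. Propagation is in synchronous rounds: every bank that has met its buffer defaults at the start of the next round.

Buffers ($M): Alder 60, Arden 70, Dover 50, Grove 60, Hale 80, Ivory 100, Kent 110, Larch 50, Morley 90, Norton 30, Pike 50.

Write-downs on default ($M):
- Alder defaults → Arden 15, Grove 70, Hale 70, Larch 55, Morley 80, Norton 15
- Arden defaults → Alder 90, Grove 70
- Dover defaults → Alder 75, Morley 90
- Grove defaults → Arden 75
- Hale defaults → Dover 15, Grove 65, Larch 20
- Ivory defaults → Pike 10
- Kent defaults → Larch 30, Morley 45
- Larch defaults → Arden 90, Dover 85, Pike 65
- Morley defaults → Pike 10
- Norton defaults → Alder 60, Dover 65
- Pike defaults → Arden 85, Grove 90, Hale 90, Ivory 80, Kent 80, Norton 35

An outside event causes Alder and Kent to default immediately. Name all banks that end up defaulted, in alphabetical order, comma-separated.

Round 1 — Alder, Kent default (initial).
  Arden: +15 → 15 < 70
  Grove: +70 → 70 ≥ 60
  Hale: +70 → 70 < 80
  Larch: +55+30 → 85 ≥ 50
  Morley: +80+45 → 125 ≥ 90
  Norton: +15 → 15 < 30
Round 2 — Grove, Larch, Morley default.
  Arden: +75+90 → 180 ≥ 70
  Dover: +85 → 85 ≥ 50
  Pike: +65+10 → 75 ≥ 50
Round 3 — Arden, Dover, Pike default.
  Hale: +90 → 160 ≥ 80
  Ivory: +80 → 80 < 100
  Norton: +35 → 50 ≥ 30
Round 4 — Hale, Norton default.
No further defaults.

Alder, Arden, Dover, Grove, Hale, Kent, Larch, Morley, Norton, Pike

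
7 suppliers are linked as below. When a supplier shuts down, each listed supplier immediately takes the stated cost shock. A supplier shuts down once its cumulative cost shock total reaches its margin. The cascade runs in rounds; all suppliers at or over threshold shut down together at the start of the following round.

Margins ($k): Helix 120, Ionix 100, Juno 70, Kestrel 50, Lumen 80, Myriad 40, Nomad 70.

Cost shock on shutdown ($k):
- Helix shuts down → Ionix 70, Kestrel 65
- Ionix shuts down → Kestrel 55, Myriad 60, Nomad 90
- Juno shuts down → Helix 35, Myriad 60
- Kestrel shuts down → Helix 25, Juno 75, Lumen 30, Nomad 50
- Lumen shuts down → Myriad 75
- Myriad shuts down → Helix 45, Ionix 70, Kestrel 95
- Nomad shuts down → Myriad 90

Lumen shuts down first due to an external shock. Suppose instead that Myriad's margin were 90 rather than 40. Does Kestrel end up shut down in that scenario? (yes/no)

no

With Myriad's margin at 90:
Round 1 — Lumen shuts down (initial).
  Myriad: +75 → 75 < 90
No further shutdowns.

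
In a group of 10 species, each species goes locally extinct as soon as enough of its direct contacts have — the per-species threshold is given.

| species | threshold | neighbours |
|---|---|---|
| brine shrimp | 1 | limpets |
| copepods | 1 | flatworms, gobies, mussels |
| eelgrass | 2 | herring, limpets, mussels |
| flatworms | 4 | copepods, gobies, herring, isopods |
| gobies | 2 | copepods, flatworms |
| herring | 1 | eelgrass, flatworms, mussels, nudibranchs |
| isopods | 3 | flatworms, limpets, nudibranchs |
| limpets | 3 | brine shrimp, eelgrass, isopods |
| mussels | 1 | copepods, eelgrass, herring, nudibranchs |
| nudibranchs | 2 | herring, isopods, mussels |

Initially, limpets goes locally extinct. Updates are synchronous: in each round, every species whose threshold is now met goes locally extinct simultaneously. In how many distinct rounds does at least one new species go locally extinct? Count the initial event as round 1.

2

Round 1 — limpets goes locally extinct (initial).
Round 2 — checking thresholds:
  brine shrimp: 1 of 1 neighbours ≥ 1, goes locally extinct.
  eelgrass: 1 of 3 neighbours < 2, below threshold.
  isopods: 1 of 3 neighbours < 3, below threshold.
Round 3 — no new extinctions; cascade stops.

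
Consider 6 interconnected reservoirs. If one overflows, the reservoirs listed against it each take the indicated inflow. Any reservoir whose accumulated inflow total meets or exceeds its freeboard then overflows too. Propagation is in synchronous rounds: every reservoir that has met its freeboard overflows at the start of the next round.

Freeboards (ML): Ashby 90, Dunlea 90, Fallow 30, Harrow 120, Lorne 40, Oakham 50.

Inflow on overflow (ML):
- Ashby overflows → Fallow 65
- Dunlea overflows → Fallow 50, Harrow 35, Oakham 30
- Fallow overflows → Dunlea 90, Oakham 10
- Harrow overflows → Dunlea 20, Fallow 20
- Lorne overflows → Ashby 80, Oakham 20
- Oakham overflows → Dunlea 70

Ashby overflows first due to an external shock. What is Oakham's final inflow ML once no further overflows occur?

Round 1 — Ashby overflows (initial).
  Fallow: +65 → 65 ≥ 30
Round 2 — Fallow overflows.
  Dunlea: +90 → 90 ≥ 90
  Oakham: +10 → 10 < 50
Round 3 — Dunlea overflows.
  Harrow: +35 → 35 < 120
  Oakham: +30 → 40 < 50
No further overflows.

40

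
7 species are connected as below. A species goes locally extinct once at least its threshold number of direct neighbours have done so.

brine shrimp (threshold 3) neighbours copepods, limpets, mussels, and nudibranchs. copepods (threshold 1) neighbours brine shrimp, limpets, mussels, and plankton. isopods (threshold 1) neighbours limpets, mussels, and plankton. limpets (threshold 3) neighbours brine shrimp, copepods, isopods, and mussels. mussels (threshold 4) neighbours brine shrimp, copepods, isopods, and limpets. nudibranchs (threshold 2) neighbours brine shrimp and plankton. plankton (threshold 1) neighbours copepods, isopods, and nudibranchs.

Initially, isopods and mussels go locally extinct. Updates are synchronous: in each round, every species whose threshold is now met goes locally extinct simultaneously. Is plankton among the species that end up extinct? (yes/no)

Round 1 — isopods, mussels go locally extinct (initial).
Round 2 — checking thresholds:
  brine shrimp: 1 of 4 neighbours < 3, below threshold.
  copepods: 1 of 4 neighbours ≥ 1, goes locally extinct.
  limpets: 2 of 4 neighbours < 3, below threshold.
  plankton: 1 of 3 neighbours ≥ 1, goes locally extinct.
Round 3 — checking thresholds:
  brine shrimp: 2 of 4 neighbours < 3, below threshold.
  limpets: 3 of 4 neighbours ≥ 3, goes locally extinct.
  nudibranchs: 1 of 2 neighbours < 2, below threshold.
Round 4 — checking thresholds:
  brine shrimp: 3 of 4 neighbours ≥ 3, goes locally extinct.
  nudibranchs: 1 of 2 neighbours < 2, below threshold.
Round 5 — checking thresholds:
  nudibranchs: 2 of 2 neighbours ≥ 2, goes locally extinct.
Round 6 — no new extinctions; cascade stops.

yes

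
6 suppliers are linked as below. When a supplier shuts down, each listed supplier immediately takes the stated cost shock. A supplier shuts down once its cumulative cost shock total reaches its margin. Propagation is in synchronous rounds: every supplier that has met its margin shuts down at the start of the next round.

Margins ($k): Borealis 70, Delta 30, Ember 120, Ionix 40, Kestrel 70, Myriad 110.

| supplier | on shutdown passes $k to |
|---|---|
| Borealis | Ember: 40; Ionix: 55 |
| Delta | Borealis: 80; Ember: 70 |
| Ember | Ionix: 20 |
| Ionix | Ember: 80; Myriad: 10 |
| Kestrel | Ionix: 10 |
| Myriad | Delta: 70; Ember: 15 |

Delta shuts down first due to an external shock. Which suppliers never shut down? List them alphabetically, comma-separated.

Kestrel, Myriad

Round 1 — Delta shuts down (initial).
  Borealis: +80 → 80 ≥ 70
  Ember: +70 → 70 < 120
Round 2 — Borealis shuts down.
  Ember: +40 → 110 < 120
  Ionix: +55 → 55 ≥ 40
Round 3 — Ionix shuts down.
  Ember: +80 → 190 ≥ 120
  Myriad: +10 → 10 < 110
Round 4 — Ember shuts down.
No further shutdowns.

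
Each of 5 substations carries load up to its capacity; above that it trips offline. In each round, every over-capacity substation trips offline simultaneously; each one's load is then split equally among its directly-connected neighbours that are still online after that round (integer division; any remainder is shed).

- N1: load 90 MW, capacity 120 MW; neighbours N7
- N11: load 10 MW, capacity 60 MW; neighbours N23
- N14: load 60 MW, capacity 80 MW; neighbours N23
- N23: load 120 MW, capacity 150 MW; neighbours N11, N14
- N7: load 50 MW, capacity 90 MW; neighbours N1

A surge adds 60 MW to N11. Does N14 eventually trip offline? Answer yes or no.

yes

Round 1 — N11 at 70 > 60. N11 trips offline.
  N11 sheds 70 MW to N23: 70 each.
    N23: 120+70 = 190 > 150
Round 2 — N23 trips offline.
  N23 sheds 190 MW to N14: 190 each.
    N14: 60+190 = 250 > 80
Round 3 — N14 trips offline.
  N14 sheds 250 MW: no online neighbours, lost.
No further trips.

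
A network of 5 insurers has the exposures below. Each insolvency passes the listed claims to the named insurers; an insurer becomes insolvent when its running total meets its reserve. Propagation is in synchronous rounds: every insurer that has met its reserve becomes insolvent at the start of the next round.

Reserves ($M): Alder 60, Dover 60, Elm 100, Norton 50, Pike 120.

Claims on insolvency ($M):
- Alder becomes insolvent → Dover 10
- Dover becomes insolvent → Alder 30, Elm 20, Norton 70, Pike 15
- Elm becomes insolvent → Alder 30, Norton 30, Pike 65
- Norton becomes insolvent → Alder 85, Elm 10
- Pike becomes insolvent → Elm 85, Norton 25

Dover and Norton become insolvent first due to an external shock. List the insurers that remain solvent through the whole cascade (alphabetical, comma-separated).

Elm, Pike

Round 1 — Dover, Norton become insolvent (initial).
  Alder: +30+85 → 115 ≥ 60
  Elm: +20+10 → 30 < 100
  Pike: +15 → 15 < 120
Round 2 — Alder becomes insolvent.
No further insolvencies.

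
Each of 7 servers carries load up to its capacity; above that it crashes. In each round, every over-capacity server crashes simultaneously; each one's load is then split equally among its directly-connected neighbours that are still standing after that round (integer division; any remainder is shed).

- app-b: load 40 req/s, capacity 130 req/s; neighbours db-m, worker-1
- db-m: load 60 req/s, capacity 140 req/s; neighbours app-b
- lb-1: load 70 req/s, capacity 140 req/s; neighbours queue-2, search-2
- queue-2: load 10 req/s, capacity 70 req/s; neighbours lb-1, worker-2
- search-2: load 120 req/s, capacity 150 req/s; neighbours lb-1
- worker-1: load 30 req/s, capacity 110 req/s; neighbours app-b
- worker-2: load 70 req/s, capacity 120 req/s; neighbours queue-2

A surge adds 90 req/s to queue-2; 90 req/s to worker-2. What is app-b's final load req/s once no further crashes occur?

Round 1 — queue-2 at 100 > 70; worker-2 at 160 > 120. queue-2, worker-2 crash.
  queue-2 sheds 100 req/s to lb-1: 100 each.
    lb-1: 70+100 = 170 > 140
  worker-2 sheds 160 req/s: no online neighbours, lost.
Round 2 — lb-1 crashes.
  lb-1 sheds 170 req/s to search-2: 170 each.
    search-2: 120+170 = 290 > 150
Round 3 — search-2 crashes.
  search-2 sheds 290 req/s: no online neighbours, lost.
No further crashes.

40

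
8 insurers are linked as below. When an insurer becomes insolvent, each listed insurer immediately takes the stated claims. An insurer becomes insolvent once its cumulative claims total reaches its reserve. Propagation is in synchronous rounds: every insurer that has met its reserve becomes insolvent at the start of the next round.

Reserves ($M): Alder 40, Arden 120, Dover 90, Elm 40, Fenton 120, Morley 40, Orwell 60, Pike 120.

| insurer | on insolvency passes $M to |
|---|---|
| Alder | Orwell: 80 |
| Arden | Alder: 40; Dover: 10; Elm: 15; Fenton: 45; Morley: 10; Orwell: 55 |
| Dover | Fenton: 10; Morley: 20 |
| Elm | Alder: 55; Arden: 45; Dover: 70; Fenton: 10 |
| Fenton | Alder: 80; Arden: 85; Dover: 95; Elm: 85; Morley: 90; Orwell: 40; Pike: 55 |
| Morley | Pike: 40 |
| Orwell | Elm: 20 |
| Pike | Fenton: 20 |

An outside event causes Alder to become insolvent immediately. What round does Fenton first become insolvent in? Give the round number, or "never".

Round 1 — Alder becomes insolvent (initial).
  Orwell: +80 → 80 ≥ 60
Round 2 — Orwell becomes insolvent.
  Elm: +20 → 20 < 40
No further insolvencies.

never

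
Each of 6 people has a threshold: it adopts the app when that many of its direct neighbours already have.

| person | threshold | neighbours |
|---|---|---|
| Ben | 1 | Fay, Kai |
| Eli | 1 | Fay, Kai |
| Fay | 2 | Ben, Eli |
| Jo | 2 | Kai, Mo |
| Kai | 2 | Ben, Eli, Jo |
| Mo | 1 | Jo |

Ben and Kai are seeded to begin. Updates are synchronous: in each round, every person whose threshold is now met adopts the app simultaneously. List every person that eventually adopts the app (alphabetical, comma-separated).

Ben, Eli, Fay, Kai

Round 1 — Ben, Kai adopt the app (initial).
Round 2 — checking thresholds:
  Eli: 1 of 2 neighbours ≥ 1, adopts the app.
  Fay: 1 of 2 neighbours < 2, holds.
  Jo: 1 of 2 neighbours < 2, holds.
Round 3 — checking thresholds:
  Fay: 2 of 2 neighbours ≥ 2, adopts the app.
  Jo: 1 of 2 neighbours < 2, holds.
Round 4 — no new adoptions; cascade stops.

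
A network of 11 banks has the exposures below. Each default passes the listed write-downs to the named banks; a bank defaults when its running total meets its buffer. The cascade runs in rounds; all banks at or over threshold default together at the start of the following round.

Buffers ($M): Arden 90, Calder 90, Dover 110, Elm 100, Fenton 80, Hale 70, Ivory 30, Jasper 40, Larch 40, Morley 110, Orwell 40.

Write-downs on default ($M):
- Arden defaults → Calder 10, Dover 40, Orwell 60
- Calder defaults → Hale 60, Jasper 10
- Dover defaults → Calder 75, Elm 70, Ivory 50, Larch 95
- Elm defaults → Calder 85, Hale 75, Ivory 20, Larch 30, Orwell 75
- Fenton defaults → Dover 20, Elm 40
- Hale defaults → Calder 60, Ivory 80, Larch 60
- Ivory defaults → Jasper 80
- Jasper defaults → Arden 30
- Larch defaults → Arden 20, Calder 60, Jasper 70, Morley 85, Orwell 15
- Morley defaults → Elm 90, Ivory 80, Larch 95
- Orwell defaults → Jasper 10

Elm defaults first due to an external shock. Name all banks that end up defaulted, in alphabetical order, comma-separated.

Calder, Elm, Hale, Ivory, Jasper, Larch, Orwell

Round 1 — Elm defaults (initial).
  Calder: +85 → 85 < 90
  Hale: +75 → 75 ≥ 70
  Ivory: +20 → 20 < 30
  Larch: +30 → 30 < 40
  Orwell: +75 → 75 ≥ 40
Round 2 — Hale, Orwell default.
  Calder: +60 → 145 ≥ 90
  Ivory: +80 → 100 ≥ 30
  Jasper: +10 → 10 < 40
  Larch: +60 → 90 ≥ 40
Round 3 — Calder, Ivory, Larch default.
  Arden: +20 → 20 < 90
  Jasper: +10+80+70 → 170 ≥ 40
  Morley: +85 → 85 < 110
Round 4 — Jasper defaults.
  Arden: +30 → 50 < 90
No further defaults.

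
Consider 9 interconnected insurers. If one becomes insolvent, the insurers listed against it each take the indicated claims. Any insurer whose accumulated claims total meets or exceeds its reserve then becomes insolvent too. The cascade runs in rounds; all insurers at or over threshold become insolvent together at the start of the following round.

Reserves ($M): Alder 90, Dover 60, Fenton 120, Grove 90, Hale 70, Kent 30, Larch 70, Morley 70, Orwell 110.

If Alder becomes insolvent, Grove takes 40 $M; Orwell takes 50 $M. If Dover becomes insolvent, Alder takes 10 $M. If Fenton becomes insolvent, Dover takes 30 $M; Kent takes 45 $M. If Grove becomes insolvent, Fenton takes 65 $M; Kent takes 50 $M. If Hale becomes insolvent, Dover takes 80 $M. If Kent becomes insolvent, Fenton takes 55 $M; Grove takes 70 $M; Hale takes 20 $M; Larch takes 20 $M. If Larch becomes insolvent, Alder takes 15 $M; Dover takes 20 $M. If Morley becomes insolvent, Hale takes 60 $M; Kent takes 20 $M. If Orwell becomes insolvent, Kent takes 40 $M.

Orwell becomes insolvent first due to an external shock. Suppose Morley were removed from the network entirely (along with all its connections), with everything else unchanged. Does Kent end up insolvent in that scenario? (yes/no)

With Morley removed:
Round 1 — Orwell becomes insolvent (initial).
  Kent: +40 → 40 ≥ 30
Round 2 — Kent becomes insolvent.
  Fenton: +55 → 55 < 120
  Grove: +70 → 70 < 90
  Hale: +20 → 20 < 70
  Larch: +20 → 20 < 70
No further insolvencies.

yes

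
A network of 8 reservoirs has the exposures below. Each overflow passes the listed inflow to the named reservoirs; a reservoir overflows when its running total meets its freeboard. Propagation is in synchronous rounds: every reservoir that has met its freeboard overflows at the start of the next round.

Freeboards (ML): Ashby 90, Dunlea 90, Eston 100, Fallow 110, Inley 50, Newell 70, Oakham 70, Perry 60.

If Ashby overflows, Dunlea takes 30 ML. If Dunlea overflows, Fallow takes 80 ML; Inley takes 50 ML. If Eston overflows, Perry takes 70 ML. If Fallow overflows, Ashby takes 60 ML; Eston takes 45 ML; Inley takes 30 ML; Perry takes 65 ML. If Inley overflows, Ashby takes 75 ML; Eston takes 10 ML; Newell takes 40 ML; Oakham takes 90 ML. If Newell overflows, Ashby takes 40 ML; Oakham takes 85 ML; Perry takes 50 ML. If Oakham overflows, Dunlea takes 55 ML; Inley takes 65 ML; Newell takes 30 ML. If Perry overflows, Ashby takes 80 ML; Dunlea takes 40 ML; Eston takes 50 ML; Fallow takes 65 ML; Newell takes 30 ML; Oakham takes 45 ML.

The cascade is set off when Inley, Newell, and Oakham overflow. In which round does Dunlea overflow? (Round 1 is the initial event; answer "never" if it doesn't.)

Round 1 — Inley, Newell, Oakham overflow (initial).
  Ashby: +75+40 → 115 ≥ 90
  Dunlea: +55 → 55 < 90
  Eston: +10 → 10 < 100
  Perry: +50 → 50 < 60
Round 2 — Ashby overflows.
  Dunlea: +30 → 85 < 90
No further overflows.

never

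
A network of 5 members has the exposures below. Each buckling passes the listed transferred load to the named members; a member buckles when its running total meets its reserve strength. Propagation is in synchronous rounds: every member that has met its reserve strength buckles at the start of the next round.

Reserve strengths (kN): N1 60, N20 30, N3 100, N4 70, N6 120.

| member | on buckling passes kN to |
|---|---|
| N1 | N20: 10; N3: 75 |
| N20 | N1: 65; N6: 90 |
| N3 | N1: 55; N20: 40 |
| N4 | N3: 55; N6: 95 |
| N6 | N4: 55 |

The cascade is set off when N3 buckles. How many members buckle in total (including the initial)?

Round 1 — N3 buckles (initial).
  N1: +55 → 55 < 60
  N20: +40 → 40 ≥ 30
Round 2 — N20 buckles.
  N1: +65 → 120 ≥ 60
  N6: +90 → 90 < 120
Round 3 — N1 buckles.
No further bucklings.

3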